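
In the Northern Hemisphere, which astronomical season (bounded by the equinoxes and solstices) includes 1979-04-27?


Date: April 27
Astronomical Spring (approx.; exact equinox/solstice day varies by year): March 20 to June 20
April 27 falls within the Spring window

Spring


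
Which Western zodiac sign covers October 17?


Date: October 17
Conventional tropical zodiac dates: Libra from September 23 onward; Scorpio starts October 23
October 17 falls within the Libra range

Libra


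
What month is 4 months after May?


May is month 5
5 + 4 = 9

September


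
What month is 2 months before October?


October is month 10
10 - 2 = 8

August


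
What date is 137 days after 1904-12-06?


Start: 1904-12-06, add 137 days
December 1904 has 31 days: 31 - 6 = 25 days to December 31 -> 112 left
January 1905 has 31 days -> 81 left
February 1905 has 28 days -> 53 left
March 1905 has 31 days -> 22 left
April 1905: 22 <= 30 -> lands on April 22

Result: 1905-04-22


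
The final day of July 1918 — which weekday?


July 1918 has 31 days
Anchor: Jan 1, 1918. With p = 1918 - 1 = 1917: (p + p//4 - p//100 + p//400) mod 7 = (1917 + 479 - 19 + 4) mod 7 = 2381 mod 7 = 1 -> Tuesday (Mon=0 ... Sun=6)
Days before July (Jan-Jun): 181; July 1 index = (1 + 181) mod 7 = 0 -> Monday
Last day offset: 31 - 1 = 30 days
Weekday index = (0 + 30) mod 7 = 2

Wednesday, July 31


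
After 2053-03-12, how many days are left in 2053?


Day of year: 71 of 365
Remaining = 365 - 71

294 days


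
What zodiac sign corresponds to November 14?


Date: November 14
Conventional tropical zodiac dates: Scorpio from October 23 onward; Sagittarius starts November 22
November 14 falls within the Scorpio range

Scorpio


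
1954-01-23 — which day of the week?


Date: January 23, 1954
Anchor: Jan 1, 1954. With p = 1954 - 1 = 1953: (p + p//4 - p//100 + p//400) mod 7 = (1953 + 488 - 19 + 4) mod 7 = 2426 mod 7 = 4 -> Friday (Mon=0 ... Sun=6)
Days into year = 23 - 1 = 22
Weekday index = (4 + 22) mod 7 = 5

Day of the week: Saturday


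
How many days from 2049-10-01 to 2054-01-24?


From 2049-10-01 to 2054-01-24
2049-10-01: days before October = 31 + 28 + 31 + 30 + 31 + 30 + 31 + 31 + 30 = 273 (2049 is not a leap year); day of year = 273 + 1 = 274
2054-01-24: day of year = 24
Rest of 2049: 365 - 274 = 91
Full years 2050 (365), 2051 (365), 2052 (366), 2053 (365): 1461
Total = 91 + 1461 + 24 = 1576

1576 days


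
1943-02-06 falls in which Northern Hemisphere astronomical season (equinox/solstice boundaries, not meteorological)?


Date: February 6
Astronomical Winter (approx.; exact equinox/solstice day varies by year): December 21 to March 19
February 6 falls within the Winter window

Winter


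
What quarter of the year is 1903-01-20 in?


Month: January (month 1)
Q1: Jan-Mar, Q2: Apr-Jun, Q3: Jul-Sep, Q4: Oct-Dec

Q1


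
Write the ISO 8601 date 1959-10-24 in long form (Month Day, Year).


ISO 1959-10-24 parses as year=1959, month=10, day=24
Month 10 -> October

October 24, 1959


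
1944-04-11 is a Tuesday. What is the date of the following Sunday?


Current: Tuesday
Target: Sunday
Days ahead: 5

Next Sunday: 1944-04-16


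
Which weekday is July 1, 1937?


Target: July 1, 1937
Anchor: Jan 1, 1937. With p = 1937 - 1 = 1936: (p + p//4 - p//100 + p//400) mod 7 = (1936 + 484 - 19 + 4) mod 7 = 2405 mod 7 = 4 -> Friday (Mon=0 ... Sun=6)
Days before July (Jan-Jun): 181 days
Weekday index = (4 + 181) mod 7 = 3

Thursday


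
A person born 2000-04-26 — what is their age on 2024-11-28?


Birth: 2000-04-26
Reference: 2024-11-28
Year difference: 2024 - 2000 = 24

24 years old


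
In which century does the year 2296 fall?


Century = (year - 1) // 100 + 1
= (2296 - 1) // 100 + 1
= 2295 // 100 + 1
= 22 + 1

23rd century


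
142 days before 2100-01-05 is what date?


Start: 2100-01-05, subtract 142 days
Back 5 days from January 5 reaches December 31, 2099 -> 137 left
December 2099 has 31 days -> back to November 30, 2099 -> 106 left
November 2099 has 30 days -> back to October 31, 2099 -> 76 left
October 2099 has 31 days -> back to September 30, 2099 -> 45 left
September 2099 has 30 days -> back to August 31, 2099 -> 15 left
August 2099: 31 - 15 = 16 -> lands on August 16

Result: 2099-08-16


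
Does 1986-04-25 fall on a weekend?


Anchor: Jan 1, 1986. With p = 1986 - 1 = 1985: (p + p//4 - p//100 + p//400) mod 7 = (1985 + 496 - 19 + 4) mod 7 = 2466 mod 7 = 2 -> Wednesday (Mon=0 ... Sun=6)
Day of year: 115; offset = 114
Weekday index = (2 + 114) mod 7 = 4 -> Friday
Weekend days: Saturday, Sunday

No


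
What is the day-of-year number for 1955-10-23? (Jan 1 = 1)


Date: October 23, 1955
Days in months 1 through 9: 273
Plus 23 days in October

Day of year: 296


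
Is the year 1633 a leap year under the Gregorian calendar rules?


Gregorian leap year rule: divisible by 4, but not by 100, unless also by 400.
1633 is not divisible by 4 -> not a leap year

No


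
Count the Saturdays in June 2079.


June 2079 has 30 days
Anchor: Jan 1, 2079. With p = 2079 - 1 = 2078: (p + p//4 - p//100 + p//400) mod 7 = (2078 + 519 - 20 + 5) mod 7 = 2582 mod 7 = 6 -> Sunday (Mon=0 ... Sun=6)
Days before June (Jan-May): 151; June 1 index = (6 + 151) mod 7 = 3 -> Thursday
First Saturday is June 3
Saturdays: 3, 10, 17, 24

4 Saturdays


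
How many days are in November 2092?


November 2092

30 days


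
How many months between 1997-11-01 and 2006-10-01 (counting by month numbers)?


From November 1997 to October 2006
9 years * 12 = 108 months, minus 1 month = 107

107 months


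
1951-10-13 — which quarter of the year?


Month: October (month 10)
Q1: Jan-Mar, Q2: Apr-Jun, Q3: Jul-Sep, Q4: Oct-Dec

Q4


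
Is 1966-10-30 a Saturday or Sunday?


Anchor: Jan 1, 1966. With p = 1966 - 1 = 1965: (p + p//4 - p//100 + p//400) mod 7 = (1965 + 491 - 19 + 4) mod 7 = 2441 mod 7 = 5 -> Saturday (Mon=0 ... Sun=6)
Day of year: 303; offset = 302
Weekday index = (5 + 302) mod 7 = 6 -> Sunday
Weekend days: Saturday, Sunday

Yes


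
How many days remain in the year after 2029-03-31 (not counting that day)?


Day of year: 90 of 365
Remaining = 365 - 90

275 days


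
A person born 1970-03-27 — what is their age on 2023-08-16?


Birth: 1970-03-27
Reference: 2023-08-16
Year difference: 2023 - 1970 = 53

53 years old


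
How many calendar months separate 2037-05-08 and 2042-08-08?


From May 2037 to August 2042
5 years * 12 = 60 months, plus 3 months = 63

63 months


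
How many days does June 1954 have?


June 1954

30 days


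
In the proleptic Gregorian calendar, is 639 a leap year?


Gregorian leap year rule: divisible by 4, but not by 100, unless also by 400.
639 is not divisible by 4 -> not a leap year

No


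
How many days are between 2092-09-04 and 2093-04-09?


From 2092-09-04 to 2093-04-09
2092-09-04: days before September = 31 + 29 + 31 + 30 + 31 + 30 + 31 + 31 = 244 (2092 is a leap year); day of year = 244 + 4 = 248
2093-04-09: days before April = 31 + 28 + 31 = 90 (2093 is not a leap year); day of year = 90 + 9 = 99
Rest of 2092: 366 - 248 = 118
Total = 118 + 99 = 217

217 days


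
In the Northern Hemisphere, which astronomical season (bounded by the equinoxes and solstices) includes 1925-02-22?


Date: February 22
Astronomical Winter (approx.; exact equinox/solstice day varies by year): December 21 to March 19
February 22 falls within the Winter window

Winter


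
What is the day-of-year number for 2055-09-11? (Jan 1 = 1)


Date: September 11, 2055
Days in months 1 through 8: 243
Plus 11 days in September

Day of year: 254


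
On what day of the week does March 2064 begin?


Target: March 1, 2064
Anchor: Jan 1, 2064. With p = 2064 - 1 = 2063: (p + p//4 - p//100 + p//400) mod 7 = (2063 + 515 - 20 + 5) mod 7 = 2563 mod 7 = 1 -> Tuesday (Mon=0 ... Sun=6)
Days before March (Jan-Feb): 60 days
Weekday index = (1 + 60) mod 7 = 5

Saturday


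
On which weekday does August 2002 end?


August 2002 has 31 days
Anchor: Jan 1, 2002. With p = 2002 - 1 = 2001: (p + p//4 - p//100 + p//400) mod 7 = (2001 + 500 - 20 + 5) mod 7 = 2486 mod 7 = 1 -> Tuesday (Mon=0 ... Sun=6)
Days before August (Jan-Jul): 212; August 1 index = (1 + 212) mod 7 = 3 -> Thursday
Last day offset: 31 - 1 = 30 days
Weekday index = (3 + 30) mod 7 = 5

Saturday, August 31


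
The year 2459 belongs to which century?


Century = (year - 1) // 100 + 1
= (2459 - 1) // 100 + 1
= 2458 // 100 + 1
= 24 + 1

25th century


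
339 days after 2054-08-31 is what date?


Start: 2054-08-31, add 339 days
August 31 is the last day of August 2054 -> 339 left
September 2054 has 30 days -> 309 left
October 2054 has 31 days -> 278 left
November 2054 has 30 days -> 248 left
December 2054 has 31 days -> 217 left
January 2055 has 31 days -> 186 left
February 2055 has 28 days -> 158 left
March 2055 has 31 days -> 127 left
April 2055 has 30 days -> 97 left
May 2055 has 31 days -> 66 left
June 2055 has 30 days -> 36 left
July 2055 has 31 days -> 5 left
August 2055: 5 <= 31 -> lands on August 5

Result: 2055-08-05


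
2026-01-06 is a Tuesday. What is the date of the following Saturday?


Current: Tuesday
Target: Saturday
Days ahead: 4

Next Saturday: 2026-01-10


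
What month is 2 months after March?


March is month 3
3 + 2 = 5

May


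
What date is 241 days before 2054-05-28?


Start: 2054-05-28, subtract 241 days
Back 28 days from May 28 reaches April 30, 2054 -> 213 left
April 2054 has 30 days -> back to March 31, 2054 -> 183 left
March 2054 has 31 days -> back to February 28, 2054 -> 152 left
February 2054 has 28 days -> back to January 31, 2054 -> 124 left
January 2054 has 31 days -> back to December 31, 2053 -> 93 left
December 2053 has 31 days -> back to November 30, 2053 -> 62 left
November 2053 has 30 days -> back to October 31, 2053 -> 32 left
October 2053 has 31 days -> back to September 30, 2053 -> 1 left
September 2053: 30 - 1 = 29 -> lands on September 29

Result: 2053-09-29


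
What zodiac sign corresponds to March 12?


Date: March 12
Conventional tropical zodiac dates: Pisces from February 19 onward; Aries starts March 21
March 12 falls within the Pisces range

Pisces


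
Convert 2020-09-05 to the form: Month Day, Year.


ISO 2020-09-05 parses as year=2020, month=09, day=05
Month 9 -> September

September 5, 2020


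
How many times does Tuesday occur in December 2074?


December 2074 has 31 days
Anchor: Jan 1, 2074. With p = 2074 - 1 = 2073: (p + p//4 - p//100 + p//400) mod 7 = (2073 + 518 - 20 + 5) mod 7 = 2576 mod 7 = 0 -> Monday (Mon=0 ... Sun=6)
Days before December (Jan-Nov): 334; December 1 index = (0 + 334) mod 7 = 5 -> Saturday
First Tuesday is December 4
Tuesdays: 4, 11, 18, 25

4 Tuesdays


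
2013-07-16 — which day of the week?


Date: July 16, 2013
Anchor: Jan 1, 2013. With p = 2013 - 1 = 2012: (p + p//4 - p//100 + p//400) mod 7 = (2012 + 503 - 20 + 5) mod 7 = 2500 mod 7 = 1 -> Tuesday (Mon=0 ... Sun=6)
Days before July (Jan-Jun): 181; offset = 181 + 16 - 1 = 196
Weekday index = (1 + 196) mod 7 = 1

Day of the week: Tuesday


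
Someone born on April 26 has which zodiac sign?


Date: April 26
Conventional tropical zodiac dates: Taurus from April 20 onward; Gemini starts May 21
April 26 falls within the Taurus range

Taurus


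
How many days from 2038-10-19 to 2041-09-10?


From 2038-10-19 to 2041-09-10
2038-10-19: days before October = 31 + 28 + 31 + 30 + 31 + 30 + 31 + 31 + 30 = 273 (2038 is not a leap year); day of year = 273 + 19 = 292
2041-09-10: days before September = 31 + 28 + 31 + 30 + 31 + 30 + 31 + 31 = 243 (2041 is not a leap year); day of year = 243 + 10 = 253
Rest of 2038: 365 - 292 = 73
Full years 2039 (365), 2040 (366): 731
Total = 73 + 731 + 253 = 1057

1057 days


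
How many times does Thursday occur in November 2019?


November 2019 has 30 days
Anchor: Jan 1, 2019. With p = 2019 - 1 = 2018: (p + p//4 - p//100 + p//400) mod 7 = (2018 + 504 - 20 + 5) mod 7 = 2507 mod 7 = 1 -> Tuesday (Mon=0 ... Sun=6)
Days before November (Jan-Oct): 304; November 1 index = (1 + 304) mod 7 = 4 -> Friday
First Thursday is November 7
Thursdays: 7, 14, 21, 28

4 Thursdays


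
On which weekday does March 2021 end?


March 2021 has 31 days
Anchor: Jan 1, 2021. With p = 2021 - 1 = 2020: (p + p//4 - p//100 + p//400) mod 7 = (2020 + 505 - 20 + 5) mod 7 = 2510 mod 7 = 4 -> Friday (Mon=0 ... Sun=6)
Days before March (Jan-Feb): 59; March 1 index = (4 + 59) mod 7 = 0 -> Monday
Last day offset: 31 - 1 = 30 days
Weekday index = (0 + 30) mod 7 = 2

Wednesday, March 31


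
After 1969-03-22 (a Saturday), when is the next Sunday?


Current: Saturday
Target: Sunday
Days ahead: 1

Next Sunday: 1969-03-23


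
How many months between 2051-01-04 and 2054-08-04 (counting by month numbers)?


From January 2051 to August 2054
3 years * 12 = 36 months, plus 7 months = 43

43 months


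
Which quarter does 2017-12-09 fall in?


Month: December (month 12)
Q1: Jan-Mar, Q2: Apr-Jun, Q3: Jul-Sep, Q4: Oct-Dec

Q4


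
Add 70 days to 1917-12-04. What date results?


Start: 1917-12-04, add 70 days
December 1917 has 31 days: 31 - 4 = 27 days to December 31 -> 43 left
January 1918 has 31 days -> 12 left
February 1918: 12 <= 28 -> lands on February 12

Result: 1918-02-12


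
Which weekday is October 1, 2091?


Target: October 1, 2091
Anchor: Jan 1, 2091. With p = 2091 - 1 = 2090: (p + p//4 - p//100 + p//400) mod 7 = (2090 + 522 - 20 + 5) mod 7 = 2597 mod 7 = 0 -> Monday (Mon=0 ... Sun=6)
Days before October (Jan-Sep): 273 days
Weekday index = (0 + 273) mod 7 = 0

Monday


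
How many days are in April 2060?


April 2060

30 days


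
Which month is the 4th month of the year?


Month 4 of 12

April


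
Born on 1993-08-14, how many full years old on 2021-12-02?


Birth: 1993-08-14
Reference: 2021-12-02
Year difference: 2021 - 1993 = 28

28 years old


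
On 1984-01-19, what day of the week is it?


Date: January 19, 1984
Anchor: Jan 1, 1984. With p = 1984 - 1 = 1983: (p + p//4 - p//100 + p//400) mod 7 = (1983 + 495 - 19 + 4) mod 7 = 2463 mod 7 = 6 -> Sunday (Mon=0 ... Sun=6)
Days into year = 19 - 1 = 18
Weekday index = (6 + 18) mod 7 = 3

Day of the week: Thursday


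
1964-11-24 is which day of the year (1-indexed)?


Date: November 24, 1964
Days in months 1 through 10: 305
Plus 24 days in November

Day of year: 329


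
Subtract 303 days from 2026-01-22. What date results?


Start: 2026-01-22, subtract 303 days
Back 22 days from January 22 reaches December 31, 2025 -> 281 left
December 2025 has 31 days -> back to November 30, 2025 -> 250 left
November 2025 has 30 days -> back to October 31, 2025 -> 220 left
October 2025 has 31 days -> back to September 30, 2025 -> 189 left
September 2025 has 30 days -> back to August 31, 2025 -> 159 left
August 2025 has 31 days -> back to July 31, 2025 -> 128 left
July 2025 has 31 days -> back to June 30, 2025 -> 97 left
June 2025 has 30 days -> back to May 31, 2025 -> 67 left
May 2025 has 31 days -> back to April 30, 2025 -> 36 left
April 2025 has 30 days -> back to March 31, 2025 -> 6 left
March 2025: 31 - 6 = 25 -> lands on March 25

Result: 2025-03-25


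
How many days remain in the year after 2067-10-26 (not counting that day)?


Day of year: 299 of 365
Remaining = 365 - 299

66 days


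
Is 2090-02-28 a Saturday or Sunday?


Anchor: Jan 1, 2090. With p = 2090 - 1 = 2089: (p + p//4 - p//100 + p//400) mod 7 = (2089 + 522 - 20 + 5) mod 7 = 2596 mod 7 = 6 -> Sunday (Mon=0 ... Sun=6)
Day of year: 59; offset = 58
Weekday index = (6 + 58) mod 7 = 1 -> Tuesday
Weekend days: Saturday, Sunday

No


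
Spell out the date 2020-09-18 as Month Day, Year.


ISO 2020-09-18 parses as year=2020, month=09, day=18
Month 9 -> September

September 18, 2020


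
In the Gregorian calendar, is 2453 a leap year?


Gregorian leap year rule: divisible by 4, but not by 100, unless also by 400.
2453 is not divisible by 4 -> not a leap year

No


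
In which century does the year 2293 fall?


Century = (year - 1) // 100 + 1
= (2293 - 1) // 100 + 1
= 2292 // 100 + 1
= 22 + 1

23rd century


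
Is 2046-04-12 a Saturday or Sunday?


Anchor: Jan 1, 2046. With p = 2046 - 1 = 2045: (p + p//4 - p//100 + p//400) mod 7 = (2045 + 511 - 20 + 5) mod 7 = 2541 mod 7 = 0 -> Monday (Mon=0 ... Sun=6)
Day of year: 102; offset = 101
Weekday index = (0 + 101) mod 7 = 3 -> Thursday
Weekend days: Saturday, Sunday

No


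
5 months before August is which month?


August is month 8
8 - 5 = 3

March


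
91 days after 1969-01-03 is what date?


Start: 1969-01-03, add 91 days
January 1969 has 31 days: 31 - 3 = 28 days to January 31 -> 63 left
February 1969 has 28 days -> 35 left
March 1969 has 31 days -> 4 left
April 1969: 4 <= 30 -> lands on April 4

Result: 1969-04-04


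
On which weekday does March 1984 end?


March 1984 has 31 days
Anchor: Jan 1, 1984. With p = 1984 - 1 = 1983: (p + p//4 - p//100 + p//400) mod 7 = (1983 + 495 - 19 + 4) mod 7 = 2463 mod 7 = 6 -> Sunday (Mon=0 ... Sun=6)
Days before March (Jan-Feb): 60; March 1 index = (6 + 60) mod 7 = 3 -> Thursday
Last day offset: 31 - 1 = 30 days
Weekday index = (3 + 30) mod 7 = 5

Saturday, March 31


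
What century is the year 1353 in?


Century = (year - 1) // 100 + 1
= (1353 - 1) // 100 + 1
= 1352 // 100 + 1
= 13 + 1

14th century


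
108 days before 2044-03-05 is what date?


Start: 2044-03-05, subtract 108 days
Back 5 days from March 5 reaches February 29, 2044 -> 103 left
February 2044 has 29 days -> back to January 31, 2044 -> 74 left
January 2044 has 31 days -> back to December 31, 2043 -> 43 left
December 2043 has 31 days -> back to November 30, 2043 -> 12 left
November 2043: 30 - 12 = 18 -> lands on November 18

Result: 2043-11-18


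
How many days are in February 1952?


February 1952 (leap year: yes)

29 days


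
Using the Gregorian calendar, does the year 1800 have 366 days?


Gregorian leap year rule: divisible by 4, but not by 100, unless also by 400.
1800 is divisible by 100 but not 400 -> not a leap year

No


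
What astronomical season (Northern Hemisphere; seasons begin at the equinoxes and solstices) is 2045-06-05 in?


Date: June 5
Astronomical Spring (approx.; exact equinox/solstice day varies by year): March 20 to June 20
June 5 falls within the Spring window

Spring


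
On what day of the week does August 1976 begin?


Target: August 1, 1976
Anchor: Jan 1, 1976. With p = 1976 - 1 = 1975: (p + p//4 - p//100 + p//400) mod 7 = (1975 + 493 - 19 + 4) mod 7 = 2453 mod 7 = 3 -> Thursday (Mon=0 ... Sun=6)
Days before August (Jan-Jul): 213 days
Weekday index = (3 + 213) mod 7 = 6

Sunday


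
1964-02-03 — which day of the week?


Date: February 3, 1964
Anchor: Jan 1, 1964. With p = 1964 - 1 = 1963: (p + p//4 - p//100 + p//400) mod 7 = (1963 + 490 - 19 + 4) mod 7 = 2438 mod 7 = 2 -> Wednesday (Mon=0 ... Sun=6)
Days before February (Jan): 31; offset = 31 + 3 - 1 = 33
Weekday index = (2 + 33) mod 7 = 0

Day of the week: Monday


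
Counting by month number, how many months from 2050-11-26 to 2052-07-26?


From November 2050 to July 2052
2 years * 12 = 24 months, minus 4 months = 20

20 months


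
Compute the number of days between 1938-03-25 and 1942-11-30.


From 1938-03-25 to 1942-11-30
1938-03-25: days before March = 31 + 28 = 59 (1938 is not a leap year); day of year = 59 + 25 = 84
1942-11-30: days before November = 31 + 28 + 31 + 30 + 31 + 30 + 31 + 31 + 30 + 31 = 304 (1942 is not a leap year); day of year = 304 + 30 = 334
Rest of 1938: 365 - 84 = 281
Full years 1939 (365), 1940 (366), 1941 (365): 1096
Total = 281 + 1096 + 334 = 1711

1711 days


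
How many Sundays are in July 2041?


July 2041 has 31 days
Anchor: Jan 1, 2041. With p = 2041 - 1 = 2040: (p + p//4 - p//100 + p//400) mod 7 = (2040 + 510 - 20 + 5) mod 7 = 2535 mod 7 = 1 -> Tuesday (Mon=0 ... Sun=6)
Days before July (Jan-Jun): 181; July 1 index = (1 + 181) mod 7 = 0 -> Monday
First Sunday is July 7
Sundays: 7, 14, 21, 28

4 Sundays


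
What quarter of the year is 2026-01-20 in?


Month: January (month 1)
Q1: Jan-Mar, Q2: Apr-Jun, Q3: Jul-Sep, Q4: Oct-Dec

Q1


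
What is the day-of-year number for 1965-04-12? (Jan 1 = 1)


Date: April 12, 1965
Days in months 1 through 3: 90
Plus 12 days in April

Day of year: 102


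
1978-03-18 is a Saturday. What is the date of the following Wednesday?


Current: Saturday
Target: Wednesday
Days ahead: 4

Next Wednesday: 1978-03-22


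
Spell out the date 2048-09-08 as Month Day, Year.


ISO 2048-09-08 parses as year=2048, month=09, day=08
Month 9 -> September

September 8, 2048


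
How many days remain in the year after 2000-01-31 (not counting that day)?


Day of year: 31 of 366
Remaining = 366 - 31

335 days


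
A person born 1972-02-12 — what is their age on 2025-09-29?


Birth: 1972-02-12
Reference: 2025-09-29
Year difference: 2025 - 1972 = 53

53 years old


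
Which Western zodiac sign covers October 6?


Date: October 6
Conventional tropical zodiac dates: Libra from September 23 onward; Scorpio starts October 23
October 6 falls within the Libra range

Libra


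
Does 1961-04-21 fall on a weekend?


Anchor: Jan 1, 1961. With p = 1961 - 1 = 1960: (p + p//4 - p//100 + p//400) mod 7 = (1960 + 490 - 19 + 4) mod 7 = 2435 mod 7 = 6 -> Sunday (Mon=0 ... Sun=6)
Day of year: 111; offset = 110
Weekday index = (6 + 110) mod 7 = 4 -> Friday
Weekend days: Saturday, Sunday

No


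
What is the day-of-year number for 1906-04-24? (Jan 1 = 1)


Date: April 24, 1906
Days in months 1 through 3: 90
Plus 24 days in April

Day of year: 114


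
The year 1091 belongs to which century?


Century = (year - 1) // 100 + 1
= (1091 - 1) // 100 + 1
= 1090 // 100 + 1
= 10 + 1

11th century


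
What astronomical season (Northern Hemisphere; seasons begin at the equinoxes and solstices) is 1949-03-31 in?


Date: March 31
Astronomical Spring (approx.; exact equinox/solstice day varies by year): March 20 to June 20
March 31 falls within the Spring window

Spring


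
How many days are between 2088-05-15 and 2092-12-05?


From 2088-05-15 to 2092-12-05
2088-05-15: days before May = 31 + 29 + 31 + 30 = 121 (2088 is a leap year); day of year = 121 + 15 = 136
2092-12-05: days before December = 31 + 29 + 31 + 30 + 31 + 30 + 31 + 31 + 30 + 31 + 30 = 335 (2092 is a leap year); day of year = 335 + 5 = 340
Rest of 2088: 366 - 136 = 230
Full years 2089 (365), 2090 (365), 2091 (365): 1095
Total = 230 + 1095 + 340 = 1665

1665 days


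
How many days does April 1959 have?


April 1959

30 days


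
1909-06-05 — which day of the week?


Date: June 5, 1909
Anchor: Jan 1, 1909. With p = 1909 - 1 = 1908: (p + p//4 - p//100 + p//400) mod 7 = (1908 + 477 - 19 + 4) mod 7 = 2370 mod 7 = 4 -> Friday (Mon=0 ... Sun=6)
Days before June (Jan-May): 151; offset = 151 + 5 - 1 = 155
Weekday index = (4 + 155) mod 7 = 5

Day of the week: Saturday


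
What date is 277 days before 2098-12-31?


Start: 2098-12-31, subtract 277 days
Back 31 days from December 31 reaches November 30, 2098 -> 246 left
November 2098 has 30 days -> back to October 31, 2098 -> 216 left
October 2098 has 31 days -> back to September 30, 2098 -> 185 left
September 2098 has 30 days -> back to August 31, 2098 -> 155 left
August 2098 has 31 days -> back to July 31, 2098 -> 124 left
July 2098 has 31 days -> back to June 30, 2098 -> 93 left
June 2098 has 30 days -> back to May 31, 2098 -> 63 left
May 2098 has 31 days -> back to April 30, 2098 -> 32 left
April 2098 has 30 days -> back to March 31, 2098 -> 2 left
March 2098: 31 - 2 = 29 -> lands on March 29

Result: 2098-03-29


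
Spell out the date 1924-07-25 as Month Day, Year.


ISO 1924-07-25 parses as year=1924, month=07, day=25
Month 7 -> July

July 25, 1924


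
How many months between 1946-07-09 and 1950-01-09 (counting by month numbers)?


From July 1946 to January 1950
4 years * 12 = 48 months, minus 6 months = 42

42 months


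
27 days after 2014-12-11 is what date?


Start: 2014-12-11, add 27 days
December 2014 has 31 days: 31 - 11 = 20 days to December 31 -> 7 left
January 2015: 7 <= 31 -> lands on January 7

Result: 2015-01-07


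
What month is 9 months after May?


May is month 5
5 + 9 = 14; wrap: 14 - 12 = 2

February


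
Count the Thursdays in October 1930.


October 1930 has 31 days
Anchor: Jan 1, 1930. With p = 1930 - 1 = 1929: (p + p//4 - p//100 + p//400) mod 7 = (1929 + 482 - 19 + 4) mod 7 = 2396 mod 7 = 2 -> Wednesday (Mon=0 ... Sun=6)
Days before October (Jan-Sep): 273; October 1 index = (2 + 273) mod 7 = 2 -> Wednesday
First Thursday is October 2
Thursdays: 2, 9, 16, 23, 30

5 Thursdays


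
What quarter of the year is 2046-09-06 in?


Month: September (month 9)
Q1: Jan-Mar, Q2: Apr-Jun, Q3: Jul-Sep, Q4: Oct-Dec

Q3


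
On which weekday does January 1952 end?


January 1952 has 31 days
Anchor: Jan 1, 1952. With p = 1952 - 1 = 1951: (p + p//4 - p//100 + p//400) mod 7 = (1951 + 487 - 19 + 4) mod 7 = 2423 mod 7 = 1 -> Tuesday (Mon=0 ... Sun=6)
January 1 is the anchor itself -> Tuesday
Last day offset: 31 - 1 = 30 days
Weekday index = (1 + 30) mod 7 = 3

Thursday, January 31


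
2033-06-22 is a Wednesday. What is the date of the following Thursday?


Current: Wednesday
Target: Thursday
Days ahead: 1

Next Thursday: 2033-06-23


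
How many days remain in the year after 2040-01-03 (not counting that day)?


Day of year: 3 of 366
Remaining = 366 - 3

363 days


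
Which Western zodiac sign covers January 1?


Date: January 1
Conventional tropical zodiac dates: Capricorn from December 22 onward; Aquarius starts January 20
January 1 falls within the Capricorn range

Capricorn


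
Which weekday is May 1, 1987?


Target: May 1, 1987
Anchor: Jan 1, 1987. With p = 1987 - 1 = 1986: (p + p//4 - p//100 + p//400) mod 7 = (1986 + 496 - 19 + 4) mod 7 = 2467 mod 7 = 3 -> Thursday (Mon=0 ... Sun=6)
Days before May (Jan-Apr): 120 days
Weekday index = (3 + 120) mod 7 = 4

Friday


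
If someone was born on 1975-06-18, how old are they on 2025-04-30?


Birth: 1975-06-18
Reference: 2025-04-30
Year difference: 2025 - 1975 = 50
Birthday not yet reached in 2025, subtract 1

49 years old


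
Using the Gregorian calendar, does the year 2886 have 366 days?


Gregorian leap year rule: divisible by 4, but not by 100, unless also by 400.
2886 is not divisible by 4 -> not a leap year

No


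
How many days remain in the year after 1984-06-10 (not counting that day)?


Day of year: 162 of 366
Remaining = 366 - 162

204 days


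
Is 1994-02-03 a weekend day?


Anchor: Jan 1, 1994. With p = 1994 - 1 = 1993: (p + p//4 - p//100 + p//400) mod 7 = (1993 + 498 - 19 + 4) mod 7 = 2476 mod 7 = 5 -> Saturday (Mon=0 ... Sun=6)
Day of year: 34; offset = 33
Weekday index = (5 + 33) mod 7 = 3 -> Thursday
Weekend days: Saturday, Sunday

No


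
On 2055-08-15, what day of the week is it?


Date: August 15, 2055
Anchor: Jan 1, 2055. With p = 2055 - 1 = 2054: (p + p//4 - p//100 + p//400) mod 7 = (2054 + 513 - 20 + 5) mod 7 = 2552 mod 7 = 4 -> Friday (Mon=0 ... Sun=6)
Days before August (Jan-Jul): 212; offset = 212 + 15 - 1 = 226
Weekday index = (4 + 226) mod 7 = 6

Day of the week: Sunday


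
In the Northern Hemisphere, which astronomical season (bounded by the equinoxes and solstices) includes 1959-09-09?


Date: September 9
Astronomical Summer (approx.; exact equinox/solstice day varies by year): June 21 to September 21
September 9 falls within the Summer window

Summer


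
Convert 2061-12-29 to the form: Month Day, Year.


ISO 2061-12-29 parses as year=2061, month=12, day=29
Month 12 -> December

December 29, 2061


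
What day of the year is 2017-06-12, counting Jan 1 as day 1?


Date: June 12, 2017
Days in months 1 through 5: 151
Plus 12 days in June

Day of year: 163


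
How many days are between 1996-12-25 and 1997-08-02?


From 1996-12-25 to 1997-08-02
1996-12-25: days before December = 31 + 29 + 31 + 30 + 31 + 30 + 31 + 31 + 30 + 31 + 30 = 335 (1996 is a leap year); day of year = 335 + 25 = 360
1997-08-02: days before August = 31 + 28 + 31 + 30 + 31 + 30 + 31 = 212 (1997 is not a leap year); day of year = 212 + 2 = 214
Rest of 1996: 366 - 360 = 6
Total = 6 + 214 = 220

220 days


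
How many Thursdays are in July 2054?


July 2054 has 31 days
Anchor: Jan 1, 2054. With p = 2054 - 1 = 2053: (p + p//4 - p//100 + p//400) mod 7 = (2053 + 513 - 20 + 5) mod 7 = 2551 mod 7 = 3 -> Thursday (Mon=0 ... Sun=6)
Days before July (Jan-Jun): 181; July 1 index = (3 + 181) mod 7 = 2 -> Wednesday
First Thursday is July 2
Thursdays: 2, 9, 16, 23, 30

5 Thursdays


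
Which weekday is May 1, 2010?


Target: May 1, 2010
Anchor: Jan 1, 2010. With p = 2010 - 1 = 2009: (p + p//4 - p//100 + p//400) mod 7 = (2009 + 502 - 20 + 5) mod 7 = 2496 mod 7 = 4 -> Friday (Mon=0 ... Sun=6)
Days before May (Jan-Apr): 120 days
Weekday index = (4 + 120) mod 7 = 5

Saturday


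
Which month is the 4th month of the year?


Month 4 of 12

April


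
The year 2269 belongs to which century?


Century = (year - 1) // 100 + 1
= (2269 - 1) // 100 + 1
= 2268 // 100 + 1
= 22 + 1

23rd century


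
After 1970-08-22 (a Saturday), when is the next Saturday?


Current: Saturday
Target: Saturday
Days ahead: 7

Next Saturday: 1970-08-29


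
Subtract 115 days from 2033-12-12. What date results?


Start: 2033-12-12, subtract 115 days
Back 12 days from December 12 reaches November 30, 2033 -> 103 left
November 2033 has 30 days -> back to October 31, 2033 -> 73 left
October 2033 has 31 days -> back to September 30, 2033 -> 42 left
September 2033 has 30 days -> back to August 31, 2033 -> 12 left
August 2033: 31 - 12 = 19 -> lands on August 19

Result: 2033-08-19


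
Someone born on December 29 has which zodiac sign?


Date: December 29
Conventional tropical zodiac dates: Capricorn from December 22 onward; Aquarius starts January 20
December 29 falls within the Capricorn range

Capricorn


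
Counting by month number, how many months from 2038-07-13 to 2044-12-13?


From July 2038 to December 2044
6 years * 12 = 72 months, plus 5 months = 77

77 months


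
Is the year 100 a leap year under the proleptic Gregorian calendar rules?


Gregorian leap year rule: divisible by 4, but not by 100, unless also by 400.
100 is divisible by 100 but not 400 -> not a leap year

No


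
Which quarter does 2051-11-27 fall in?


Month: November (month 11)
Q1: Jan-Mar, Q2: Apr-Jun, Q3: Jul-Sep, Q4: Oct-Dec

Q4


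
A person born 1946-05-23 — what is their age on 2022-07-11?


Birth: 1946-05-23
Reference: 2022-07-11
Year difference: 2022 - 1946 = 76

76 years old


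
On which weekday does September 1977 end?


September 1977 has 30 days
Anchor: Jan 1, 1977. With p = 1977 - 1 = 1976: (p + p//4 - p//100 + p//400) mod 7 = (1976 + 494 - 19 + 4) mod 7 = 2455 mod 7 = 5 -> Saturday (Mon=0 ... Sun=6)
Days before September (Jan-Aug): 243; September 1 index = (5 + 243) mod 7 = 3 -> Thursday
Last day offset: 30 - 1 = 29 days
Weekday index = (3 + 29) mod 7 = 4

Friday, September 30


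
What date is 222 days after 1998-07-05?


Start: 1998-07-05, add 222 days
July 1998 has 31 days: 31 - 5 = 26 days to July 31 -> 196 left
August 1998 has 31 days -> 165 left
September 1998 has 30 days -> 135 left
October 1998 has 31 days -> 104 left
November 1998 has 30 days -> 74 left
December 1998 has 31 days -> 43 left
January 1999 has 31 days -> 12 left
February 1999: 12 <= 28 -> lands on February 12

Result: 1999-02-12


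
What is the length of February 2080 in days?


February 2080 (leap year: yes)

29 days


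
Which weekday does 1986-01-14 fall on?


Date: January 14, 1986
Anchor: Jan 1, 1986. With p = 1986 - 1 = 1985: (p + p//4 - p//100 + p//400) mod 7 = (1985 + 496 - 19 + 4) mod 7 = 2466 mod 7 = 2 -> Wednesday (Mon=0 ... Sun=6)
Days into year = 14 - 1 = 13
Weekday index = (2 + 13) mod 7 = 1

Day of the week: Tuesday


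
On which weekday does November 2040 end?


November 2040 has 30 days
Anchor: Jan 1, 2040. With p = 2040 - 1 = 2039: (p + p//4 - p//100 + p//400) mod 7 = (2039 + 509 - 20 + 5) mod 7 = 2533 mod 7 = 6 -> Sunday (Mon=0 ... Sun=6)
Days before November (Jan-Oct): 305; November 1 index = (6 + 305) mod 7 = 3 -> Thursday
Last day offset: 30 - 1 = 29 days
Weekday index = (3 + 29) mod 7 = 4

Friday, November 30


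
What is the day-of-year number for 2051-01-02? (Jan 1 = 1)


Date: January 2, 2051
No months before January
Plus 2 days in January

Day of year: 2


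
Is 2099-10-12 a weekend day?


Anchor: Jan 1, 2099. With p = 2099 - 1 = 2098: (p + p//4 - p//100 + p//400) mod 7 = (2098 + 524 - 20 + 5) mod 7 = 2607 mod 7 = 3 -> Thursday (Mon=0 ... Sun=6)
Day of year: 285; offset = 284
Weekday index = (3 + 284) mod 7 = 0 -> Monday
Weekend days: Saturday, Sunday

No


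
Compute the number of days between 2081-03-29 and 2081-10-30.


From 2081-03-29 to 2081-10-30
2081-03-29: days before March = 31 + 28 = 59 (2081 is not a leap year); day of year = 59 + 29 = 88
2081-10-30: days before October = 31 + 28 + 31 + 30 + 31 + 30 + 31 + 31 + 30 = 273 (2081 is not a leap year); day of year = 273 + 30 = 303
Same year: 303 - 88 = 215

215 days


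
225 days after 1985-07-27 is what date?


Start: 1985-07-27, add 225 days
July 1985 has 31 days: 31 - 27 = 4 days to July 31 -> 221 left
August 1985 has 31 days -> 190 left
September 1985 has 30 days -> 160 left
October 1985 has 31 days -> 129 left
November 1985 has 30 days -> 99 left
December 1985 has 31 days -> 68 left
January 1986 has 31 days -> 37 left
February 1986 has 28 days -> 9 left
March 1986: 9 <= 31 -> lands on March 9

Result: 1986-03-09


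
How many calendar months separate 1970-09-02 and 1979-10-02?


From September 1970 to October 1979
9 years * 12 = 108 months, plus 1 month = 109

109 months


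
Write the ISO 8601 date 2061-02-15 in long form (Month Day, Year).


ISO 2061-02-15 parses as year=2061, month=02, day=15
Month 2 -> February

February 15, 2061


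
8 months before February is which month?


February is month 2
2 - 8 = -6; wrap: -6 + 12 = 6

June


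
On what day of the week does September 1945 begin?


Target: September 1, 1945
Anchor: Jan 1, 1945. With p = 1945 - 1 = 1944: (p + p//4 - p//100 + p//400) mod 7 = (1944 + 486 - 19 + 4) mod 7 = 2415 mod 7 = 0 -> Monday (Mon=0 ... Sun=6)
Days before September (Jan-Aug): 243 days
Weekday index = (0 + 243) mod 7 = 5

Saturday


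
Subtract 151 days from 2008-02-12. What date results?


Start: 2008-02-12, subtract 151 days
Back 12 days from February 12 reaches January 31, 2008 -> 139 left
January 2008 has 31 days -> back to December 31, 2007 -> 108 left
December 2007 has 31 days -> back to November 30, 2007 -> 77 left
November 2007 has 30 days -> back to October 31, 2007 -> 47 left
October 2007 has 31 days -> back to September 30, 2007 -> 16 left
September 2007: 30 - 16 = 14 -> lands on September 14

Result: 2007-09-14


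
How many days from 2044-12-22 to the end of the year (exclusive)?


Day of year: 357 of 366
Remaining = 366 - 357

9 days


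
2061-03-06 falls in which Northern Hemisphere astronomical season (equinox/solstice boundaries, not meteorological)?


Date: March 6
Astronomical Winter (approx.; exact equinox/solstice day varies by year): December 21 to March 19
March 6 falls within the Winter window

Winter


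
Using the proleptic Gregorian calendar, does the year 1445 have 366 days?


Gregorian leap year rule: divisible by 4, but not by 100, unless also by 400.
1445 is not divisible by 4 -> not a leap year

No


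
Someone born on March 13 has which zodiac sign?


Date: March 13
Conventional tropical zodiac dates: Pisces from February 19 onward; Aries starts March 21
March 13 falls within the Pisces range

Pisces


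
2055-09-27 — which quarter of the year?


Month: September (month 9)
Q1: Jan-Mar, Q2: Apr-Jun, Q3: Jul-Sep, Q4: Oct-Dec

Q3


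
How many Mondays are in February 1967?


February 1967 has 28 days
Anchor: Jan 1, 1967. With p = 1967 - 1 = 1966: (p + p//4 - p//100 + p//400) mod 7 = (1966 + 491 - 19 + 4) mod 7 = 2442 mod 7 = 6 -> Sunday (Mon=0 ... Sun=6)
Days before February (Jan): 31; February 1 index = (6 + 31) mod 7 = 2 -> Wednesday
First Monday is February 6
Mondays: 6, 13, 20, 27

4 Mondays


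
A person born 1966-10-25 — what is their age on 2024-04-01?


Birth: 1966-10-25
Reference: 2024-04-01
Year difference: 2024 - 1966 = 58
Birthday not yet reached in 2024, subtract 1

57 years old


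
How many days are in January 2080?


January 2080

31 days


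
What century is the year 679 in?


Century = (year - 1) // 100 + 1
= (679 - 1) // 100 + 1
= 678 // 100 + 1
= 6 + 1

7th century


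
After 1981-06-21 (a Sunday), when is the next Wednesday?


Current: Sunday
Target: Wednesday
Days ahead: 3

Next Wednesday: 1981-06-24


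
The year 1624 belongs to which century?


Century = (year - 1) // 100 + 1
= (1624 - 1) // 100 + 1
= 1623 // 100 + 1
= 16 + 1

17th century


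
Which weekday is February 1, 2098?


Target: February 1, 2098
Anchor: Jan 1, 2098. With p = 2098 - 1 = 2097: (p + p//4 - p//100 + p//400) mod 7 = (2097 + 524 - 20 + 5) mod 7 = 2606 mod 7 = 2 -> Wednesday (Mon=0 ... Sun=6)
Days before February (Jan): 31 days
Weekday index = (2 + 31) mod 7 = 5

Saturday


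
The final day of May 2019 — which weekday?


May 2019 has 31 days
Anchor: Jan 1, 2019. With p = 2019 - 1 = 2018: (p + p//4 - p//100 + p//400) mod 7 = (2018 + 504 - 20 + 5) mod 7 = 2507 mod 7 = 1 -> Tuesday (Mon=0 ... Sun=6)
Days before May (Jan-Apr): 120; May 1 index = (1 + 120) mod 7 = 2 -> Wednesday
Last day offset: 31 - 1 = 30 days
Weekday index = (2 + 30) mod 7 = 4

Friday, May 31


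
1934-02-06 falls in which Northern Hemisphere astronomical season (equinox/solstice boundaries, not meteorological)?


Date: February 6
Astronomical Winter (approx.; exact equinox/solstice day varies by year): December 21 to March 19
February 6 falls within the Winter window

Winter


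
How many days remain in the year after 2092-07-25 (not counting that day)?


Day of year: 207 of 366
Remaining = 366 - 207

159 days


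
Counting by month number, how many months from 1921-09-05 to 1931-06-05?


From September 1921 to June 1931
10 years * 12 = 120 months, minus 3 months = 117

117 months


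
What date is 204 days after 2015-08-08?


Start: 2015-08-08, add 204 days
August 2015 has 31 days: 31 - 8 = 23 days to August 31 -> 181 left
September 2015 has 30 days -> 151 left
October 2015 has 31 days -> 120 left
November 2015 has 30 days -> 90 left
December 2015 has 31 days -> 59 left
January 2016 has 31 days -> 28 left
February 2016: 28 <= 29 -> lands on February 28

Result: 2016-02-28


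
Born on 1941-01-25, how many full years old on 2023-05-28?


Birth: 1941-01-25
Reference: 2023-05-28
Year difference: 2023 - 1941 = 82

82 years old


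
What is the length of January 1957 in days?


January 1957

31 days


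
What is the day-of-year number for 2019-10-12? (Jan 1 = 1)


Date: October 12, 2019
Days in months 1 through 9: 273
Plus 12 days in October

Day of year: 285


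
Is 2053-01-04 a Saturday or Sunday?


Anchor: Jan 1, 2053. With p = 2053 - 1 = 2052: (p + p//4 - p//100 + p//400) mod 7 = (2052 + 513 - 20 + 5) mod 7 = 2550 mod 7 = 2 -> Wednesday (Mon=0 ... Sun=6)
Day of year: 4; offset = 3
Weekday index = (2 + 3) mod 7 = 5 -> Saturday
Weekend days: Saturday, Sunday

Yes


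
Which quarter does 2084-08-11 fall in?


Month: August (month 8)
Q1: Jan-Mar, Q2: Apr-Jun, Q3: Jul-Sep, Q4: Oct-Dec

Q3
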